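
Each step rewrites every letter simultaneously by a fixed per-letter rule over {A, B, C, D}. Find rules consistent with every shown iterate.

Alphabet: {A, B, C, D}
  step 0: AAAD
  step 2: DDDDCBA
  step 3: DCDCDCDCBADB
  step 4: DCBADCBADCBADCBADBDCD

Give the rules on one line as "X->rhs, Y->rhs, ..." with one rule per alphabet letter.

A->B, B->D, C->BA, D->DC

  step 3 ⇒ step 4: DCDCDCDCBADB ⇒ DC·BA·DC·BA·DC·BA·DC·BA·D·B·DC·D
    A ↦ B
    B ↦ D
    C ↦ BA
    D ↦ DC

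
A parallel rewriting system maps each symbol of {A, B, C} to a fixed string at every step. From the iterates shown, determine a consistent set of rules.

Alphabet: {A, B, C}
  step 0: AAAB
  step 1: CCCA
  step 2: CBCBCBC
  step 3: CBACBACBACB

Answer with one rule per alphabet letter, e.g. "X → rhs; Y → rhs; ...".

A->C, B->A, C->CB

  step 2 ⇒ step 3: CBCBCBC ⇒ CB·A·CB·A·CB·A·CB
    B ↦ A
    C ↦ CB
  step 0 ⇒ step 1: AAAB ⇒ C·C·C·A
    A ↦ C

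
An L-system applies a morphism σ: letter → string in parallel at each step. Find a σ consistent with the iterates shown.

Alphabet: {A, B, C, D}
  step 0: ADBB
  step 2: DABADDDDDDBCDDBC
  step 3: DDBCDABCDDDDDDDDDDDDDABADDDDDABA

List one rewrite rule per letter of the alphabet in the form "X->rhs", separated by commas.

  step 2 ⇒ step 3: DABADDDDDDBCDDBC ⇒ DD·BC·DA·BC·DD·DD·DD·DD·DD·DD·DA·BA·DD·DD·DA·BA
    A ↦ BC
    B ↦ DA
    C ↦ BA
    D ↦ DD

A->BC, B->DA, C->BA, D->DD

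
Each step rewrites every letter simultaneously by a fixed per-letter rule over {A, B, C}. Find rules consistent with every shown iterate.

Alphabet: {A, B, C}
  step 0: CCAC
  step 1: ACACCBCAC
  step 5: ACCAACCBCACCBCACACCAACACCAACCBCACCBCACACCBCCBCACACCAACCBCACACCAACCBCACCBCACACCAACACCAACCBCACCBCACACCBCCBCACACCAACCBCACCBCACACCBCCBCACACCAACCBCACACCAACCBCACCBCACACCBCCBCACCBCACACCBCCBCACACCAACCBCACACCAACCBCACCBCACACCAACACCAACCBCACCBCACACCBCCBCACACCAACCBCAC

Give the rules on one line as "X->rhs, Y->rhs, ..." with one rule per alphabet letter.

  step 0 ⇒ step 1: CCAC ⇒ AC·AC·CBC·AC
    A ↦ CBC
    C ↦ AC
    B ↦ CA  (constrained at step 1)

A->CBC, B->CA, C->AC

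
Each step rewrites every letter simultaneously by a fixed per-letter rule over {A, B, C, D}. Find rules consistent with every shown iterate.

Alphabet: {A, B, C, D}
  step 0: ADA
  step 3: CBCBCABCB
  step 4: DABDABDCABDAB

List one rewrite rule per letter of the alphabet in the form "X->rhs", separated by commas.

A->C, B->AB, C->D, D->CB

  step 3 ⇒ step 4: CBCBCABCB ⇒ D·AB·D·AB·D·C·AB·D·AB
    A ↦ C
    B ↦ AB
    C ↦ D
    D ↦ CB  (constrained at step 0)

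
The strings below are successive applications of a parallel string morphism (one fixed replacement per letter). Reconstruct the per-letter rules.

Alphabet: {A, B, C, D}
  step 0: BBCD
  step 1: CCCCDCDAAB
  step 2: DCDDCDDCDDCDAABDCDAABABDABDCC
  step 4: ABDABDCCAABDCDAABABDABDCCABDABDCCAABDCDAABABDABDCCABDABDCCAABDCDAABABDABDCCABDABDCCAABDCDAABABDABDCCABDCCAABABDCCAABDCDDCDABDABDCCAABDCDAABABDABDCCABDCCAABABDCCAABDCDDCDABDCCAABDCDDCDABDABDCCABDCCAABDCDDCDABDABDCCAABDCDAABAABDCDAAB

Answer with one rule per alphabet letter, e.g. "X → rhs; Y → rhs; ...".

  step 1 ⇒ step 2: CCCCDCDAAB ⇒ DCD·DCD·DCD·DCD·AAB·DCD·AAB·ABD·ABD·CC
    A ↦ ABD
    B ↦ CC
    C ↦ DCD
    D ↦ AAB

A->ABD, B->CC, C->DCD, D->AAB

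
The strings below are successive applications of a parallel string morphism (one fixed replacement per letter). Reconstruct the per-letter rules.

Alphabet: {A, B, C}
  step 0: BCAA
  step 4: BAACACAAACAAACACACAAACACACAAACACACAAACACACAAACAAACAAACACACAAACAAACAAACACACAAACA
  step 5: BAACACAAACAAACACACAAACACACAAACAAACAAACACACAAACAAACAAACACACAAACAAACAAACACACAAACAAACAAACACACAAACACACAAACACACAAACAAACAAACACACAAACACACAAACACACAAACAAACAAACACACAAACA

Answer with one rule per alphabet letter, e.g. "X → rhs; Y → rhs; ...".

A->CA, B->BAA, C->AA

  step 4 ⇒ step 5: BAACACAAACAAACACACAAACACACAAACACACAAACACACAAACAAACAAACACACAAACAAACAAACACACAAACA ⇒ BAA·CA·CA·AA·CA·AA·CA·CA·CA·AA·CA·CA·CA·AA·CA·AA·CA·AA·CA·CA·CA·AA·CA·AA·CA·AA·CA·CA·CA·AA·CA·AA·CA·AA·CA·CA·CA·AA·CA·AA·CA·AA·CA·CA·CA·AA·CA·CA·CA·AA·CA·CA·CA·AA·CA·AA·CA·AA·CA·CA·CA·AA·CA·CA·CA·AA·CA·CA·CA·AA·CA·AA·CA·AA·CA·CA·CA·AA·CA
    A ↦ CA
    B ↦ BAA
    C ↦ AA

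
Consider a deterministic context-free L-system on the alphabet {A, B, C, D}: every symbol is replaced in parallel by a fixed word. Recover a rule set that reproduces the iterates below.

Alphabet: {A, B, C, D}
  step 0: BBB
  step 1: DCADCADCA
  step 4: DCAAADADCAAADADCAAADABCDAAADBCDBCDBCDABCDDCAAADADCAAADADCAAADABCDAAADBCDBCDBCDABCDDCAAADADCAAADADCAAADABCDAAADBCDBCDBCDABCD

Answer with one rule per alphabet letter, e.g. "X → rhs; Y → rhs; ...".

A->BCD, B->DCA, C->AAD, D->A

  step 0 ⇒ step 1: BBB ⇒ DCA·DCA·DCA
    B ↦ DCA
    A ↦ BCD  (constrained at step 1)
    C ↦ AAD  (constrained at step 1)
    D ↦ A  (constrained at step 1)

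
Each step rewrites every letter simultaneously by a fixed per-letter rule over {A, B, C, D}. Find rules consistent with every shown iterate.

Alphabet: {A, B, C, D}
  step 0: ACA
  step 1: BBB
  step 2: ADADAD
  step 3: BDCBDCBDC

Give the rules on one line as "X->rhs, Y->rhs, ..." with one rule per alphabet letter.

A->B, B->AD, C->B, D->DC

  step 2 ⇒ step 3: ADADAD ⇒ B·DC·B·DC·B·DC
    A ↦ B
    D ↦ DC
  step 1 ⇒ step 2: BBB ⇒ AD·AD·AD
    B ↦ AD
  step 0 ⇒ step 1: ACA ⇒ B·B·B
    C ↦ B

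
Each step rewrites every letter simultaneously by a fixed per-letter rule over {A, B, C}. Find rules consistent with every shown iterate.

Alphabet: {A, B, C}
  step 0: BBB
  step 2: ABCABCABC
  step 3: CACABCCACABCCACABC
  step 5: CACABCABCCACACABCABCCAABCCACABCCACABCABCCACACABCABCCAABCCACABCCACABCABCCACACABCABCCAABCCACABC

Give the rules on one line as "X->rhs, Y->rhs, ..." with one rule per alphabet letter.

  step 2 ⇒ step 3: ABCABCABC ⇒ CA·C·ABC·CA·C·ABC·CA·C·ABC
    A ↦ CA
    B ↦ C
    C ↦ ABC

A->CA, B->C, C->ABC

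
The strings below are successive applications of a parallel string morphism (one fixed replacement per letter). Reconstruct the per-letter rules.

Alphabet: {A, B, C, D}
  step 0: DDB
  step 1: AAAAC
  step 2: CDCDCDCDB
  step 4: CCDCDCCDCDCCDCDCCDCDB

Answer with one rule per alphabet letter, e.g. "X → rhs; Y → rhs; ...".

  step 1 ⇒ step 2: AAAAC ⇒ CD·CD·CD·CD·B
    A ↦ CD
    C ↦ B
  step 0 ⇒ step 1: DDB ⇒ AA·AA·C
    B ↦ C
  step 0 ⇒ step 1: DDB ⇒ AA·AA·C
    D ↦ AA

A->CD, B->C, C->B, D->AA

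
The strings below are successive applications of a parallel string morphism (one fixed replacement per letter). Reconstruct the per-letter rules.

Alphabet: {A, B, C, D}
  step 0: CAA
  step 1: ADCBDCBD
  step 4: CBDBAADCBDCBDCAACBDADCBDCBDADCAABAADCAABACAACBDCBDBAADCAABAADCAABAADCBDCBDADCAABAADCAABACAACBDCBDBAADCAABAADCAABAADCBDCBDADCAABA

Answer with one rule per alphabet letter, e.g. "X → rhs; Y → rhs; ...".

A->CBD, B->CAA, C->AD, D->BA

  step 0 ⇒ step 1: CAA ⇒ AD·CBD·CBD
    A ↦ CBD
    C ↦ AD
    B ↦ CAA  (constrained at step 1)
    D ↦ BA  (constrained at step 1)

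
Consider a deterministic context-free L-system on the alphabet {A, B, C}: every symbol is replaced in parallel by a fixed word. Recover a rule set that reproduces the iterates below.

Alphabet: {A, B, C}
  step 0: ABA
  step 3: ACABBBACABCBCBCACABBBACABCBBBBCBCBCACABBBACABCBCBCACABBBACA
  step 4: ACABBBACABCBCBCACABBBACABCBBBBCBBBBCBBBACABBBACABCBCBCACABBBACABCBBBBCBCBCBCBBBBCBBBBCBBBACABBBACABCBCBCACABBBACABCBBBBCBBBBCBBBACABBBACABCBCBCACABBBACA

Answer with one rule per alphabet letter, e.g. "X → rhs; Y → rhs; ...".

A->ACA, B->BC, C->BBB

  step 3 ⇒ step 4: ACABBBACABCBCBCACABBBACABCBBBBCBCBCACABBBACABCBCBCACABBBACA ⇒ ACA·BBB·ACA·BC·BC·BC·ACA·BBB·ACA·BC·BBB·BC·BBB·BC·BBB·ACA·BBB·ACA·BC·BC·BC·ACA·BBB·ACA·BC·BBB·BC·BC·BC·BC·BBB·BC·BBB·BC·BBB·ACA·BBB·ACA·BC·BC·BC·ACA·BBB·ACA·BC·BBB·BC·BBB·BC·BBB·ACA·BBB·ACA·BC·BC·BC·ACA·BBB·ACA
    A ↦ ACA
    B ↦ BC
    C ↦ BBB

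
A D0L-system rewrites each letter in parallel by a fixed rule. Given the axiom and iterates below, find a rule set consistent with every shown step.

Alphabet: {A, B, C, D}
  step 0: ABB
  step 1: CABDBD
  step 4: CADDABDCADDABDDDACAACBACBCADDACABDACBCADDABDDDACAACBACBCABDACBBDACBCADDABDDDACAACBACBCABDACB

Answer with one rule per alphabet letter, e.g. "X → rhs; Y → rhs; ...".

  step 0 ⇒ step 1: ABB ⇒ CA·BD·BD
    A ↦ CA
    B ↦ BD
    C ↦ DDA  (constrained at step 1)
    D ↦ ACB  (constrained at step 1)

A->CA, B->BD, C->DDA, D->ACB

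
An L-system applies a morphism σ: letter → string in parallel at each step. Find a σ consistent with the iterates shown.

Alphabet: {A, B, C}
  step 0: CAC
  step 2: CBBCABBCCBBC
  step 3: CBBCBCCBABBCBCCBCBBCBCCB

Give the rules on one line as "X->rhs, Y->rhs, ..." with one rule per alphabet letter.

  step 2 ⇒ step 3: CBBCABBCCBBC ⇒ CB·BC·BC·CB·AB·BC·BC·CB·CB·BC·BC·CB
    A ↦ AB
    B ↦ BC
    C ↦ CB

A->AB, B->BC, C->CB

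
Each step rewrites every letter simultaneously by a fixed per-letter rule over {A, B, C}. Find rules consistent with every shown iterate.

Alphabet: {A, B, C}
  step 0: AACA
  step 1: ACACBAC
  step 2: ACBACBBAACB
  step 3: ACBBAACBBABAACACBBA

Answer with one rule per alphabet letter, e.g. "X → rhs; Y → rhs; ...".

A->AC, B->BA, C->B

  step 2 ⇒ step 3: ACBACBBAACB ⇒ AC·B·BA·AC·B·BA·BA·AC·AC·B·BA
    A ↦ AC
    B ↦ BA
    C ↦ B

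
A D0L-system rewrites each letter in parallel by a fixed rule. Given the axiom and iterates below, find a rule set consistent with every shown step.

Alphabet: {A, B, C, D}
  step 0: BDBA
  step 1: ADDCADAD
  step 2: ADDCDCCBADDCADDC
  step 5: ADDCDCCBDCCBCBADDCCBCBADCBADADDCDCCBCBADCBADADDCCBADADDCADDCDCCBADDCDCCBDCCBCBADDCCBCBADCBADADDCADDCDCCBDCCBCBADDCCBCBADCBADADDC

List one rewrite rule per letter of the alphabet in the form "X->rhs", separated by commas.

A->AD, B->AD, C->CB, D->DC

  step 1 ⇒ step 2: ADDCADAD ⇒ AD·DC·DC·CB·AD·DC·AD·DC
    A ↦ AD
    C ↦ CB
    D ↦ DC
  step 0 ⇒ step 1: BDBA ⇒ AD·DC·AD·AD
    B ↦ AD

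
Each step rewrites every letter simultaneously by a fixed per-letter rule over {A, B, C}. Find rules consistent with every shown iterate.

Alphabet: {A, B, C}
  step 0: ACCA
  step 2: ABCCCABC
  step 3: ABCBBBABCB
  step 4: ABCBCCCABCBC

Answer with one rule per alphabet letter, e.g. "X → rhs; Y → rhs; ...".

A->AB, B->C, C->B

  step 3 ⇒ step 4: ABCBBBABCB ⇒ AB·C·B·C·C·C·AB·C·B·C
    A ↦ AB
    B ↦ C
    C ↦ B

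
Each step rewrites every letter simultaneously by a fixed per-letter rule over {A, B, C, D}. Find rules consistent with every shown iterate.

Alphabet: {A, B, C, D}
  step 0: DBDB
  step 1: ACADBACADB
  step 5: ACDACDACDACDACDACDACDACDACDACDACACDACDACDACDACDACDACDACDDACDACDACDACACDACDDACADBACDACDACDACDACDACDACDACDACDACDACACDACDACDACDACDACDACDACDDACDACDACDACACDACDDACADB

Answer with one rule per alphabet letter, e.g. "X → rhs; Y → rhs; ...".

A->D, B->ADB, C->ACD, D->AC

  step 0 ⇒ step 1: DBDB ⇒ AC·ADB·AC·ADB
    B ↦ ADB
    D ↦ AC
    A ↦ D  (constrained at step 1)
    C ↦ ACD  (constrained at step 1)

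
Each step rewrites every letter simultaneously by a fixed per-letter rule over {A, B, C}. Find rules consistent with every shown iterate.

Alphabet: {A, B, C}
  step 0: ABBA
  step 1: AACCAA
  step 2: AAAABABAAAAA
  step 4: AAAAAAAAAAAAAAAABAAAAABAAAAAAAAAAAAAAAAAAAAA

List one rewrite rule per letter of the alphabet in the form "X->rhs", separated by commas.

A->AA, B->C, C->BA

  step 1 ⇒ step 2: AACCAA ⇒ AA·AA·BA·BA·AA·AA
    A ↦ AA
    C ↦ BA
  step 0 ⇒ step 1: ABBA ⇒ AA·C·C·AA
    B ↦ C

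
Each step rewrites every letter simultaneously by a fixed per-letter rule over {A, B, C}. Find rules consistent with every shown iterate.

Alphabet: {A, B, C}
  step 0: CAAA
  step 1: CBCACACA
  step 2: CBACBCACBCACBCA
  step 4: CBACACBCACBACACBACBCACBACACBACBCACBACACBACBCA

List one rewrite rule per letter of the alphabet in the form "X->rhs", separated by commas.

A->CA, B->A, C->CB

  step 1 ⇒ step 2: CBCACACA ⇒ CB·A·CB·CA·CB·CA·CB·CA
    A ↦ CA
    B ↦ A
    C ↦ CB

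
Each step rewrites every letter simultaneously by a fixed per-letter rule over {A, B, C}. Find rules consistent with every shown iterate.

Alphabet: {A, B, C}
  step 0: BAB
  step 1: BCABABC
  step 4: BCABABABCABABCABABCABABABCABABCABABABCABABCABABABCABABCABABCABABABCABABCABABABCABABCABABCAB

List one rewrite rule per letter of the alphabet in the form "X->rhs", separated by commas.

A->ABA, B->BC, C->AB

  step 0 ⇒ step 1: BAB ⇒ BC·ABA·BC
    A ↦ ABA
    B ↦ BC
    C ↦ AB  (constrained at step 1)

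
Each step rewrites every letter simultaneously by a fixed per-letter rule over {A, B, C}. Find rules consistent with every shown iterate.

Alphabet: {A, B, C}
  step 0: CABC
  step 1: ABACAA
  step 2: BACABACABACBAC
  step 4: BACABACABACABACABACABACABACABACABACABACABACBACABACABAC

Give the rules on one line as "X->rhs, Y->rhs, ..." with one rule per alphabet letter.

A->BAC, B->A, C->A

  step 1 ⇒ step 2: ABACAA ⇒ BAC·A·BAC·A·BAC·BAC
    A ↦ BAC
    B ↦ A
    C ↦ A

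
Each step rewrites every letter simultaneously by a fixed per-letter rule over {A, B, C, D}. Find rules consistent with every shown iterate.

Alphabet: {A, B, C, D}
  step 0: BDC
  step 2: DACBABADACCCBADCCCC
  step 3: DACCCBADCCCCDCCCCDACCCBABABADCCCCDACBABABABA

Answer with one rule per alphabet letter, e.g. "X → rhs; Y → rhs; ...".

A->CC, B->DCC, C->BA, D->DAC

  step 2 ⇒ step 3: DACBABADACCCBADCCCC ⇒ DAC·CC·BA·DCC·CC·DCC·CC·DAC·CC·BA·BA·BA·DCC·CC·DAC·BA·BA·BA·BA
    A ↦ CC
    B ↦ DCC
    C ↦ BA
    D ↦ DAC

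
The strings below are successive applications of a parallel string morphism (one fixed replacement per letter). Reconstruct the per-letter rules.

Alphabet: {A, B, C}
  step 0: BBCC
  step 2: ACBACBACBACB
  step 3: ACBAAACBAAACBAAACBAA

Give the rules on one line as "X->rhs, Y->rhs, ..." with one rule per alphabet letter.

  step 2 ⇒ step 3: ACBACBACBACB ⇒ ACB·A·A·ACB·A·A·ACB·A·A·ACB·A·A
    A ↦ ACB
    B ↦ A
    C ↦ A

A->ACB, B->A, C->A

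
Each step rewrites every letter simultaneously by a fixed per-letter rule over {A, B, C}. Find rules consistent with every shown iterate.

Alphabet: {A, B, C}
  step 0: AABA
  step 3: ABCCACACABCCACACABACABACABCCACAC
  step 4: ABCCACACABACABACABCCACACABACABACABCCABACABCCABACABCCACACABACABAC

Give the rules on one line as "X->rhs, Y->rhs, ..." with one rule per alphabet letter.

A->AB, B->CC, C->AC

  step 3 ⇒ step 4: ABCCACACABCCACACABACABACABCCACAC ⇒ AB·CC·AC·AC·AB·AC·AB·AC·AB·CC·AC·AC·AB·AC·AB·AC·AB·CC·AB·AC·AB·CC·AB·AC·AB·CC·AC·AC·AB·AC·AB·AC
    A ↦ AB
    B ↦ CC
    C ↦ AC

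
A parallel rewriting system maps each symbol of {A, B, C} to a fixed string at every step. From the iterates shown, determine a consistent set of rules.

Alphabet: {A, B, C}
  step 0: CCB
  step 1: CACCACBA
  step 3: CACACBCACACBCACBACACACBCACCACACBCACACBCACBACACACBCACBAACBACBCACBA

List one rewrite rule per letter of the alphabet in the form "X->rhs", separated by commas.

A->ACB, B->BA, C->CAC

  step 0 ⇒ step 1: CCB ⇒ CAC·CAC·BA
    B ↦ BA
    C ↦ CAC
    A ↦ ACB  (constrained at step 1)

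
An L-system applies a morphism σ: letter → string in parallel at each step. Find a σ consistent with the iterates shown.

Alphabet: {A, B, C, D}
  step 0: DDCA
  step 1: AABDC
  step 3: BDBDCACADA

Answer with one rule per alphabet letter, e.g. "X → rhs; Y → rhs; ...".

  step 0 ⇒ step 1: DDCA ⇒ A·A·BD·C
    A ↦ C
    C ↦ BD
    D ↦ A
    B ↦ AD  (constrained at step 1)

A->C, B->AD, C->BD, D->A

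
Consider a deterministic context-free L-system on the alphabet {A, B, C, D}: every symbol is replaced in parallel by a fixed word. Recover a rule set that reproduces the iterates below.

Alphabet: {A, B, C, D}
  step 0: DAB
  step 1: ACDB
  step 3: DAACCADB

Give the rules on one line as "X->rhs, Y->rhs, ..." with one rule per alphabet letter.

  step 0 ⇒ step 1: DAB ⇒ A·C·DB
    A ↦ C
    B ↦ DB
    D ↦ A
    C ↦ DA  (constrained at step 1)

A->C, B->DB, C->DA, D->A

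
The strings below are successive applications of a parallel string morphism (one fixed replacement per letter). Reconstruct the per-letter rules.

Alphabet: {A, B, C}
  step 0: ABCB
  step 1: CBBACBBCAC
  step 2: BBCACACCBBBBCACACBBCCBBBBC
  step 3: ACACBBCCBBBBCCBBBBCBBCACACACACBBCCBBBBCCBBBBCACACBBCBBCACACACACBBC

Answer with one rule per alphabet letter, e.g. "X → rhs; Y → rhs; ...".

  step 2 ⇒ step 3: BBCACACCBBBBCACACBBCCBBBBC ⇒ AC·AC·BBC·CBB·BBC·CBB·BBC·BBC·AC·AC·AC·AC·BBC·CBB·BBC·CBB·BBC·AC·AC·BBC·BBC·AC·AC·AC·AC·BBC
    A ↦ CBB
    B ↦ AC
    C ↦ BBC

A->CBB, B->AC, C->BBC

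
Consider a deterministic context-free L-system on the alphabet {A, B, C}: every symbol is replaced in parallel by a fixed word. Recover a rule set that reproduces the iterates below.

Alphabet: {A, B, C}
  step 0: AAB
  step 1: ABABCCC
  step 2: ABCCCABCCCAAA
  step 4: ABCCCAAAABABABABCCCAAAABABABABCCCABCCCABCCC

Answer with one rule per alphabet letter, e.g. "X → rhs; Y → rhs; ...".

A->AB, B->CCC, C->A

  step 1 ⇒ step 2: ABABCCC ⇒ AB·CCC·AB·CCC·A·A·A
    A ↦ AB
    B ↦ CCC
    C ↦ A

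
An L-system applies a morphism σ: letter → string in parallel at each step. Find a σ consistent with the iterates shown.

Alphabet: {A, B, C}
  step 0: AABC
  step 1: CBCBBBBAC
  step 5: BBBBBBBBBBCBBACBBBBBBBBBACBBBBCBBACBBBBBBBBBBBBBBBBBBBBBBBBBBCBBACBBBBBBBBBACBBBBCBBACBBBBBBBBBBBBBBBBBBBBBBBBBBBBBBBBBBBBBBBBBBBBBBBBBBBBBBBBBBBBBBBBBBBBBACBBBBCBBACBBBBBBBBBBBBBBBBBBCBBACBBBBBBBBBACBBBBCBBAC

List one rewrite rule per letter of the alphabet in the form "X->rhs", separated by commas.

A->CB, B->BB, C->BAC

  step 0 ⇒ step 1: AABC ⇒ CB·CB·BB·BAC
    A ↦ CB
    B ↦ BB
    C ↦ BAC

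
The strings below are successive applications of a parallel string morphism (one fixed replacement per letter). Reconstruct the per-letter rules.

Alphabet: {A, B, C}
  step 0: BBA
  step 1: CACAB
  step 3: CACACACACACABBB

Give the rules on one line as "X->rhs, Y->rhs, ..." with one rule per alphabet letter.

A->B, B->CA, C->BB

  step 0 ⇒ step 1: BBA ⇒ CA·CA·B
    A ↦ B
    B ↦ CA
    C ↦ BB  (constrained at step 1)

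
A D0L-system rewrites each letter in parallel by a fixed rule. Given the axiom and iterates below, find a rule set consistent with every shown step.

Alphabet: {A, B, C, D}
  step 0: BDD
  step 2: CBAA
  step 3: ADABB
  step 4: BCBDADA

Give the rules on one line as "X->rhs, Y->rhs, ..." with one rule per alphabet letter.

A->B, B->DA, C->A, D->C

  step 3 ⇒ step 4: ADABB ⇒ B·C·B·DA·DA
    A ↦ B
    B ↦ DA
    D ↦ C
  step 2 ⇒ step 3: CBAA ⇒ A·DA·B·B
    C ↦ A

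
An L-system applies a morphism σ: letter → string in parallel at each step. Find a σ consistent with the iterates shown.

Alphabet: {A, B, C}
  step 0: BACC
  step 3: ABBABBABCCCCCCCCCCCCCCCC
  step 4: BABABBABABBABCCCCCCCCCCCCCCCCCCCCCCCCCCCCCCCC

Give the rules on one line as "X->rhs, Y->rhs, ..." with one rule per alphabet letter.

A->B, B->AB, C->CC

  step 3 ⇒ step 4: ABBABBABCCCCCCCCCCCCCCCC ⇒ B·AB·AB·B·AB·AB·B·AB·CC·CC·CC·CC·CC·CC·CC·CC·CC·CC·CC·CC·CC·CC·CC·CC
    A ↦ B
    B ↦ AB
    C ↦ CC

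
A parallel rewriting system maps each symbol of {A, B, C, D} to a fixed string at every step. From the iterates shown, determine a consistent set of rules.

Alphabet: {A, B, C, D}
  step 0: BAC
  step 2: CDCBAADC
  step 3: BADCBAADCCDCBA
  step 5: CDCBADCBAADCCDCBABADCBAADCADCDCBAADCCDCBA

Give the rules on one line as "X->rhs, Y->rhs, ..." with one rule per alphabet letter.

  step 2 ⇒ step 3: CDCBAADC ⇒ BA·DC·BA·AD·C·C·DC·BA
    A ↦ C
    B ↦ AD
    C ↦ BA
    D ↦ DC

A->C, B->AD, C->BA, D->DC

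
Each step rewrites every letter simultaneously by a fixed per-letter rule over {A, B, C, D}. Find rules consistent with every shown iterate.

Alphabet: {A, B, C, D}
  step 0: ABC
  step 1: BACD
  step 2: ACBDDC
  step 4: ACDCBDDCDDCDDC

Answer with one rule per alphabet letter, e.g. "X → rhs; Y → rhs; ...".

A->B, B->AC, C->D, D->DC

  step 1 ⇒ step 2: BACD ⇒ AC·B·D·DC
    A ↦ B
    B ↦ AC
    C ↦ D
    D ↦ DC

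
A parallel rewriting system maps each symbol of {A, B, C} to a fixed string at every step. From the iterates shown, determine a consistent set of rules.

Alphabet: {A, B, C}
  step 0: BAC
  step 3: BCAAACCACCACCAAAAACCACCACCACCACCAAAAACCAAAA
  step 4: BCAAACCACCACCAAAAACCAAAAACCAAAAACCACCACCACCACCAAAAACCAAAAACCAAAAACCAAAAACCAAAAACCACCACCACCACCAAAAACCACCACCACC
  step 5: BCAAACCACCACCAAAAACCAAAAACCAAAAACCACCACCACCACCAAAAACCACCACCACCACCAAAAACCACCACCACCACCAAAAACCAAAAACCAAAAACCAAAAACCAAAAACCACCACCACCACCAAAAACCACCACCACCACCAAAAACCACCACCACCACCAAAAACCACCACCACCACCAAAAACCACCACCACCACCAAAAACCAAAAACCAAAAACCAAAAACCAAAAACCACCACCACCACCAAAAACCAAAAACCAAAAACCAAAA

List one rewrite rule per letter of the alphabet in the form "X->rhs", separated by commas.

  step 4 ⇒ step 5: BCAAACCACCACCAAAAACCAAAAACCAAAAACCACCACCACCACCAAAAACCAAAAACCAAAAACCAAAAACCAAAAACCACCACCACCACCAAAAACCACCACCACC ⇒ BC·AA·ACC·ACC·ACC·AA·AA·ACC·AA·AA·ACC·AA·AA·ACC·ACC·ACC·ACC·ACC·AA·AA·ACC·ACC·ACC·ACC·ACC·AA·AA·ACC·ACC·ACC·ACC·ACC·AA·AA·ACC·AA·AA·ACC·AA·AA·ACC·AA·AA·ACC·AA·AA·ACC·ACC·ACC·ACC·ACC·AA·AA·ACC·ACC·ACC·ACC·ACC·AA·AA·ACC·ACC·ACC·ACC·ACC·AA·AA·ACC·ACC·ACC·ACC·ACC·AA·AA·ACC·ACC·ACC·ACC·ACC·AA·AA·ACC·AA·AA·ACC·AA·AA·ACC·AA·AA·ACC·AA·AA·ACC·ACC·ACC·ACC·ACC·AA·AA·ACC·AA·AA·ACC·AA·AA·ACC·AA·AA
    A ↦ ACC
    B ↦ BC
    C ↦ AA

A->ACC, B->BC, C->AA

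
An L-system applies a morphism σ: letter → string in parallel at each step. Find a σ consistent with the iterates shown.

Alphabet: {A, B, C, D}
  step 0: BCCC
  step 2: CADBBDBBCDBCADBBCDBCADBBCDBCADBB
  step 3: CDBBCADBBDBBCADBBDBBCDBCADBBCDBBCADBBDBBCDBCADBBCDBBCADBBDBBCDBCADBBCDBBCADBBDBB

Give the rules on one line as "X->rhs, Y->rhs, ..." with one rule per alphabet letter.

A->B, B->DBB, C->CDB, D->CA

  step 2 ⇒ step 3: CADBBDBBCDBCADBBCDBCADBBCDBCADBB ⇒ CDB·B·CA·DBB·DBB·CA·DBB·DBB·CDB·CA·DBB·CDB·B·CA·DBB·DBB·CDB·CA·DBB·CDB·B·CA·DBB·DBB·CDB·CA·DBB·CDB·B·CA·DBB·DBB
    A ↦ B
    B ↦ DBB
    C ↦ CDB
    D ↦ CA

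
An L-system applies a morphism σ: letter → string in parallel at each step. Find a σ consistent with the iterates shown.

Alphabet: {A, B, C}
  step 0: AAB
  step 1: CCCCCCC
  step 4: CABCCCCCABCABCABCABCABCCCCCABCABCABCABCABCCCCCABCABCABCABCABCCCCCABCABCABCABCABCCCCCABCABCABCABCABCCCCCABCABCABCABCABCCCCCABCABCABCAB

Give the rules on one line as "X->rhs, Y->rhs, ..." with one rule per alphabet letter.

  step 0 ⇒ step 1: AAB ⇒ CCC·CCC·C
    A ↦ CCC
    B ↦ C
    C ↦ CAB  (constrained at step 1)

A->CCC, B->C, C->CAB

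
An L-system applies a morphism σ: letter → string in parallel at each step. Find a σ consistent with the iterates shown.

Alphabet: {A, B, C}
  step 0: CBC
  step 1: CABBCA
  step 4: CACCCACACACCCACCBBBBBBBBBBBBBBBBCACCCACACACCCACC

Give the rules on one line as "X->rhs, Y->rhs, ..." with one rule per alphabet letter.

A->CC, B->BB, C->CA

  step 0 ⇒ step 1: CBC ⇒ CA·BB·CA
    B ↦ BB
    C ↦ CA
    A ↦ CC  (constrained at step 1)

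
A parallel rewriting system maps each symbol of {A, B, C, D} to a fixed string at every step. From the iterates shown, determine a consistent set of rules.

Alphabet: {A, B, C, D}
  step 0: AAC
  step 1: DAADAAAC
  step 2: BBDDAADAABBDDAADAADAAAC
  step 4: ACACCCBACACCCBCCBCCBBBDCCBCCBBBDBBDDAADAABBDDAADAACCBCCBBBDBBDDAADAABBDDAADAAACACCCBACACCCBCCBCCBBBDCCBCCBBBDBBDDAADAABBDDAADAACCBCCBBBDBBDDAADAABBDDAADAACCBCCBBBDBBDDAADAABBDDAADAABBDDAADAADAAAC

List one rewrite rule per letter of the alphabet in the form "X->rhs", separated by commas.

  step 1 ⇒ step 2: DAADAAAC ⇒ BBD·DAA·DAA·BBD·DAA·DAA·DAA·AC
    A ↦ DAA
    C ↦ AC
    D ↦ BBD
    B ↦ CCB  (constrained at step 2)

A->DAA, B->CCB, C->AC, D->BBD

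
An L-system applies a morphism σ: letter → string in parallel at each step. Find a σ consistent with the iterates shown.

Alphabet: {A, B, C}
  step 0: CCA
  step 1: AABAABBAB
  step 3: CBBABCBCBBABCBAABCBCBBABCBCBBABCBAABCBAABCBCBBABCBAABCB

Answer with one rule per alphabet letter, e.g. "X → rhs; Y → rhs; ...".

  step 0 ⇒ step 1: CCA ⇒ AAB·AAB·BAB
    A ↦ BAB
    C ↦ AAB
    B ↦ CB  (constrained at step 1)

A->BAB, B->CB, C->AAB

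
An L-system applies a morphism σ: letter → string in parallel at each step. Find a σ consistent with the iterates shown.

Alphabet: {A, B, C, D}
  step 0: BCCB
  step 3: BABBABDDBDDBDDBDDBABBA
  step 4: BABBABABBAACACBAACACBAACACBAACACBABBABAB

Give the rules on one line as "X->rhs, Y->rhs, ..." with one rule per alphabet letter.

  step 3 ⇒ step 4: BABBABDDBDDBDDBDDBABBA ⇒ BA·B·BA·BA·B·BA·AC·AC·BA·AC·AC·BA·AC·AC·BA·AC·AC·BA·B·BA·BA·B
    A ↦ B
    B ↦ BA
    D ↦ AC
    C ↦ DD  (constrained at step 0)

A->B, B->BA, C->DD, D->AC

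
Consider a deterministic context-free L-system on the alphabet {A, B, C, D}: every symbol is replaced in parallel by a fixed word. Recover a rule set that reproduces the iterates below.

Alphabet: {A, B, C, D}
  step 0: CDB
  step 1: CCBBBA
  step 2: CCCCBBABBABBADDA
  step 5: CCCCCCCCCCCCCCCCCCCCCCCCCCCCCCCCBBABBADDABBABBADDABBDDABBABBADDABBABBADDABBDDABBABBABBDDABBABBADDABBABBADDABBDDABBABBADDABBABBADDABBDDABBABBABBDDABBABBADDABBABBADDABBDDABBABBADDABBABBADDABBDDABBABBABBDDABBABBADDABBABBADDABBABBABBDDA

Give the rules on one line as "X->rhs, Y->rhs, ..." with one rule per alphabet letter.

  step 1 ⇒ step 2: CCBBBA ⇒ CC·CC·BBA·BBA·BBA·DDA
    A ↦ DDA
    B ↦ BBA
    C ↦ CC
  step 0 ⇒ step 1: CDB ⇒ CC·B·BBA
    D ↦ B

A->DDA, B->BBA, C->CC, D->B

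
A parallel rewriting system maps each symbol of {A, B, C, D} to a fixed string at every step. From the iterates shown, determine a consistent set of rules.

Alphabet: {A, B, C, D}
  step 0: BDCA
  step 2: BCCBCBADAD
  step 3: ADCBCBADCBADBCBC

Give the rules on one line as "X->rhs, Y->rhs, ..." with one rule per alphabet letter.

  step 2 ⇒ step 3: BCCBCBADAD ⇒ AD·CB·CB·AD·CB·AD·B·C·B·C
    A ↦ B
    B ↦ AD
    C ↦ CB
    D ↦ C

A->B, B->AD, C->CB, D->C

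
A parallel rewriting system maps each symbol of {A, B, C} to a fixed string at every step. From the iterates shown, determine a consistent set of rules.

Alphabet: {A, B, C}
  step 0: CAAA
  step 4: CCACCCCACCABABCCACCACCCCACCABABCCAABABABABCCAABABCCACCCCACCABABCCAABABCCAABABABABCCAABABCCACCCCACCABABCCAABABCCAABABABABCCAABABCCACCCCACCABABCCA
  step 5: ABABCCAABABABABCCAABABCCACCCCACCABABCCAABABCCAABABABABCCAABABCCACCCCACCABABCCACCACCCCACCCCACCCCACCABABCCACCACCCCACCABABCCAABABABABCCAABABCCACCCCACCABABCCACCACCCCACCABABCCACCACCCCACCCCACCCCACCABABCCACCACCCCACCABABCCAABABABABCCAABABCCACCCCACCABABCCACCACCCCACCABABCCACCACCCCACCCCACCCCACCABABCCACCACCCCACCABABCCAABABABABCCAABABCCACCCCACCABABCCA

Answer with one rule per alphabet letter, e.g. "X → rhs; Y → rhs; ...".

  step 4 ⇒ step 5: CCACCCCACCABABCCACCACCCCACCABABCCAABABABABCCAABABCCACCCCACCABABCCAABABCCAABABABABCCAABABCCACCCCACCABABCCAABABCCAABABABABCCAABABCCACCCCACCABABCCA ⇒ AB·AB·CCA·AB·AB·AB·AB·CCA·AB·AB·CCA·CC·CCA·CC·AB·AB·CCA·AB·AB·CCA·AB·AB·AB·AB·CCA·AB·AB·CCA·CC·CCA·CC·AB·AB·CCA·CCA·CC·CCA·CC·CCA·CC·CCA·CC·AB·AB·CCA·CCA·CC·CCA·CC·AB·AB·CCA·AB·AB·AB·AB·CCA·AB·AB·CCA·CC·CCA·CC·AB·AB·CCA·CCA·CC·CCA·CC·AB·AB·CCA·CCA·CC·CCA·CC·CCA·CC·CCA·CC·AB·AB·CCA·CCA·CC·CCA·CC·AB·AB·CCA·AB·AB·AB·AB·CCA·AB·AB·CCA·CC·CCA·CC·AB·AB·CCA·CCA·CC·CCA·CC·AB·AB·CCA·CCA·CC·CCA·CC·CCA·CC·CCA·CC·AB·AB·CCA·CCA·CC·CCA·CC·AB·AB·CCA·AB·AB·AB·AB·CCA·AB·AB·CCA·CC·CCA·CC·AB·AB·CCA
    A ↦ CCA
    B ↦ CC
    C ↦ AB

A->CCA, B->CC, C->AB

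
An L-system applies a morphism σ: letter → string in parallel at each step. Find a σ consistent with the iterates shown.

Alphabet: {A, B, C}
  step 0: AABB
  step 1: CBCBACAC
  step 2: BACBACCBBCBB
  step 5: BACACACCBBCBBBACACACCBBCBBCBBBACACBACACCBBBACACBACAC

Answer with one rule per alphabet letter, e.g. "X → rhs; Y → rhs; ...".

  step 1 ⇒ step 2: CBCBACAC ⇒ B·AC·B·AC·CB·B·CB·B
    A ↦ CB
    B ↦ AC
    C ↦ B

A->CB, B->AC, C->B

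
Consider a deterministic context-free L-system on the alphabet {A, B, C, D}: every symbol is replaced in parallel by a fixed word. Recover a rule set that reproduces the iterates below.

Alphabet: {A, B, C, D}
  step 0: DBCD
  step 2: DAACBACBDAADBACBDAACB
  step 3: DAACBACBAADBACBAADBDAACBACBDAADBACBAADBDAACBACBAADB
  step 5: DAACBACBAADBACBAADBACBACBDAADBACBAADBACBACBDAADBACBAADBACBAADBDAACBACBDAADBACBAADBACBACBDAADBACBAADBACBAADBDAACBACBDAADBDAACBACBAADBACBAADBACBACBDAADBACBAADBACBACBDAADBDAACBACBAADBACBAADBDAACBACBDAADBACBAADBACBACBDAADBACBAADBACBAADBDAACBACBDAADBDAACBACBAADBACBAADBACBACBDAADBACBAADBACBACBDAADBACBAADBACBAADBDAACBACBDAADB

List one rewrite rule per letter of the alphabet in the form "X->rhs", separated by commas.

  step 2 ⇒ step 3: DAACBACBDAADBACBDAACB ⇒ DA·ACB·ACB·A·ADB·ACB·A·ADB·DA·ACB·ACB·DA·ADB·ACB·A·ADB·DA·ACB·ACB·A·ADB
    A ↦ ACB
    B ↦ ADB
    C ↦ A
    D ↦ DA

A->ACB, B->ADB, C->A, D->DA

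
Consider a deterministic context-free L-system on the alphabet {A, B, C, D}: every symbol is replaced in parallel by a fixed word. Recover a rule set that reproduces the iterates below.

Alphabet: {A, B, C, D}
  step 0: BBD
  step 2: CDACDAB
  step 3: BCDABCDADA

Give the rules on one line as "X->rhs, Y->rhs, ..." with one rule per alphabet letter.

  step 2 ⇒ step 3: CDACDAB ⇒ B·C·DA·B·C·DA·DA
    A ↦ DA
    B ↦ DA
    C ↦ B
    D ↦ C

A->DA, B->DA, C->B, D->C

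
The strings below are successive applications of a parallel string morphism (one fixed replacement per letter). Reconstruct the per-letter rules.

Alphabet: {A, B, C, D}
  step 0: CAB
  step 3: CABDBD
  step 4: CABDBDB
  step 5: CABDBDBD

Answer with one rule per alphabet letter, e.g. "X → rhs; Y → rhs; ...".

  step 4 ⇒ step 5: CABDBDB ⇒ CA·B·D·B·D·B·D
    A ↦ B
    B ↦ D
    C ↦ CA
    D ↦ B

A->B, B->D, C->CA, D->B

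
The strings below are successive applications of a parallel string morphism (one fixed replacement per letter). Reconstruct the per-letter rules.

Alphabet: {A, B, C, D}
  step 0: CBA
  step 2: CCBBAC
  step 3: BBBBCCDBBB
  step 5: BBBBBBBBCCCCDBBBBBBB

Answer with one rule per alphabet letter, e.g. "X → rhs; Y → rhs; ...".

  step 2 ⇒ step 3: CCBBAC ⇒ BB·BB·C·C·DB·BB
    A ↦ DB
    B ↦ C
    C ↦ BB
    D ↦ A  (constrained at step 3)

A->DB, B->C, C->BB, D->A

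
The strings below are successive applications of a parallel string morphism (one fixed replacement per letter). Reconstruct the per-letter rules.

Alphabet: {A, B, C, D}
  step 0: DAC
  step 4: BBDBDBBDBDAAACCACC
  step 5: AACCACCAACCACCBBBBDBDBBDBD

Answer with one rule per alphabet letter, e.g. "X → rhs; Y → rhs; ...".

A->B, B->A, C->BD, D->CC

  step 4 ⇒ step 5: BBDBDBBDBDAAACCACC ⇒ A·A·CC·A·CC·A·A·CC·A·CC·B·B·B·BD·BD·B·BD·BD
    A ↦ B
    B ↦ A
    C ↦ BD
    D ↦ CC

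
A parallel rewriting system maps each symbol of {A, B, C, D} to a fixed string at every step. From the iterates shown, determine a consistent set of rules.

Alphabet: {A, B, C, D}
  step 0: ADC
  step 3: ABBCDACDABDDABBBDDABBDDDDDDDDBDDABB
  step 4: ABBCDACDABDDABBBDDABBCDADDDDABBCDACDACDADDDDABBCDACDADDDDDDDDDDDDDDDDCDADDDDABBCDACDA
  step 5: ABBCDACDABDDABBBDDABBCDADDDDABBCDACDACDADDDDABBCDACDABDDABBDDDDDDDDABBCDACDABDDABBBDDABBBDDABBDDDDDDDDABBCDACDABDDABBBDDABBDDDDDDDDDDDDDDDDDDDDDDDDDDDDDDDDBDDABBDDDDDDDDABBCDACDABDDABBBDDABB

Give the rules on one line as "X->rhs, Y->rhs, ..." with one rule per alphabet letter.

A->ABB, B->CDA, C->B, D->DD

  step 4 ⇒ step 5: ABBCDACDABDDABBBDDABBCDADDDDABBCDACDACDADDDDABBCDACDADDDDDDDDDDDDDDDDCDADDDDABBCDACDA ⇒ ABB·CDA·CDA·B·DD·ABB·B·DD·ABB·CDA·DD·DD·ABB·CDA·CDA·CDA·DD·DD·ABB·CDA·CDA·B·DD·ABB·DD·DD·DD·DD·ABB·CDA·CDA·B·DD·ABB·B·DD·ABB·B·DD·ABB·DD·DD·DD·DD·ABB·CDA·CDA·B·DD·ABB·B·DD·ABB·DD·DD·DD·DD·DD·DD·DD·DD·DD·DD·DD·DD·DD·DD·DD·DD·B·DD·ABB·DD·DD·DD·DD·ABB·CDA·CDA·B·DD·ABB·B·DD·ABB
    A ↦ ABB
    B ↦ CDA
    C ↦ B
    D ↦ DD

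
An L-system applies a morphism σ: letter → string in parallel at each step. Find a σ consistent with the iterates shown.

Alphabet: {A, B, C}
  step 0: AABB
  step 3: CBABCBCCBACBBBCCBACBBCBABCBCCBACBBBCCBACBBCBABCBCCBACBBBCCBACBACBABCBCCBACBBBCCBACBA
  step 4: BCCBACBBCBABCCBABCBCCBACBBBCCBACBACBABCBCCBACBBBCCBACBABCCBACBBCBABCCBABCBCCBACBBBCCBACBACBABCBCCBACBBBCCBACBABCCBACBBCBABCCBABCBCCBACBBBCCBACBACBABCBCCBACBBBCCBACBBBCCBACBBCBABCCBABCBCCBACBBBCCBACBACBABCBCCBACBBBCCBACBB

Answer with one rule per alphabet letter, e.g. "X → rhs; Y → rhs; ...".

  step 3 ⇒ step 4: CBABCBCCBACBBBCCBACBBCBABCBCCBACBBBCCBACBBCBABCBCCBACBBBCCBACBACBABCBCCBACBBBCCBACBA ⇒ BC·CBA·CBB·CBA·BC·CBA·BC·BC·CBA·CBB·BC·CBA·CBA·CBA·BC·BC·CBA·CBB·BC·CBA·CBA·BC·CBA·CBB·CBA·BC·CBA·BC·BC·CBA·CBB·BC·CBA·CBA·CBA·BC·BC·CBA·CBB·BC·CBA·CBA·BC·CBA·CBB·CBA·BC·CBA·BC·BC·CBA·CBB·BC·CBA·CBA·CBA·BC·BC·CBA·CBB·BC·CBA·CBB·BC·CBA·CBB·CBA·BC·CBA·BC·BC·CBA·CBB·BC·CBA·CBA·CBA·BC·BC·CBA·CBB·BC·CBA·CBB
    A ↦ CBB
    B ↦ CBA
    C ↦ BC

A->CBB, B->CBA, C->BC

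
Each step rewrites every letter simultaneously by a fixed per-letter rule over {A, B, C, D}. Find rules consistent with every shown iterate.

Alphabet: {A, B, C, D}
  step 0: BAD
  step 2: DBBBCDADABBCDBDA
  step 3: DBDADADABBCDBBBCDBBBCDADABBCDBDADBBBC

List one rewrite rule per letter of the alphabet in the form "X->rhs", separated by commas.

  step 2 ⇒ step 3: DBBBCDADABBCDBDA ⇒ DB·DA·DA·DA·BBC·DB·BBC·DB·BBC·DA·DA·BBC·DB·DA·DB·BBC
    A ↦ BBC
    B ↦ DA
    C ↦ BBC
    D ↦ DB

A->BBC, B->DA, C->BBC, D->DB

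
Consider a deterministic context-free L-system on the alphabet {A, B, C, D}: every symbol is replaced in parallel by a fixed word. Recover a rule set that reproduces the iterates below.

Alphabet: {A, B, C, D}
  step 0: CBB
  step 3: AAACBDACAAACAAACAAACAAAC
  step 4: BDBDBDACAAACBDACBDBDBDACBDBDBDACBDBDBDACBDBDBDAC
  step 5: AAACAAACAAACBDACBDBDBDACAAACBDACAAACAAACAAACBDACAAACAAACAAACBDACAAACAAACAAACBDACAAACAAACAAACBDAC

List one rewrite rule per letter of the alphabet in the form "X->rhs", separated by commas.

A->BD, B->AA, C->AC, D->AC

  step 4 ⇒ step 5: BDBDBDACAAACBDACBDBDBDACBDBDBDACBDBDBDACBDBDBDAC ⇒ AA·AC·AA·AC·AA·AC·BD·AC·BD·BD·BD·AC·AA·AC·BD·AC·AA·AC·AA·AC·AA·AC·BD·AC·AA·AC·AA·AC·AA·AC·BD·AC·AA·AC·AA·AC·AA·AC·BD·AC·AA·AC·AA·AC·AA·AC·BD·AC
    A ↦ BD
    B ↦ AA
    C ↦ AC
    D ↦ AC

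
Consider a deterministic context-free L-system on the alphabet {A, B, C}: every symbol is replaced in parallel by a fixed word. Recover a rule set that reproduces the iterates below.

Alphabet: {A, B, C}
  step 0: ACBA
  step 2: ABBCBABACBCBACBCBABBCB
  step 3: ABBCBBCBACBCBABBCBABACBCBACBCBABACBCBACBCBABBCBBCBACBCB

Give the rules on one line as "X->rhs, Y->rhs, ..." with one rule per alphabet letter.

A->AB, B->BCB, C->AC

  step 2 ⇒ step 3: ABBCBABACBCBACBCBABBCB ⇒ AB·BCB·BCB·AC·BCB·AB·BCB·AB·AC·BCB·AC·BCB·AB·AC·BCB·AC·BCB·AB·BCB·BCB·AC·BCB
    A ↦ AB
    B ↦ BCB
    C ↦ AC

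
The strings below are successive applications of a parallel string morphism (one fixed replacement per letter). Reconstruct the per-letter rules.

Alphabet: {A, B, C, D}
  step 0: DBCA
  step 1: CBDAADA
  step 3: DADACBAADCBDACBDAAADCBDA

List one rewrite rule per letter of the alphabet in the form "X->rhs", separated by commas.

A->DA, B->D, C->AA, D->CB

  step 0 ⇒ step 1: DBCA ⇒ CB·D·AA·DA
    A ↦ DA
    B ↦ D
    C ↦ AA
    D ↦ CB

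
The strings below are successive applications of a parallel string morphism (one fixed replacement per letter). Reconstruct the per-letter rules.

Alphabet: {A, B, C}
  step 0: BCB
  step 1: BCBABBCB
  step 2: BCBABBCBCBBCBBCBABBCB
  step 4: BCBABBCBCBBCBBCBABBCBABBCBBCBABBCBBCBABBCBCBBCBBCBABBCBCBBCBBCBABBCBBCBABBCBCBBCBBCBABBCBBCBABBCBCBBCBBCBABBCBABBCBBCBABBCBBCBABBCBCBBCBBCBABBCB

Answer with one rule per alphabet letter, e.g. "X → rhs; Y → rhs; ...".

  step 1 ⇒ step 2: BCBABBCB ⇒ BCB·AB·BCB·CB·BCB·BCB·AB·BCB
    A ↦ CB
    B ↦ BCB
    C ↦ AB

A->CB, B->BCB, C->AB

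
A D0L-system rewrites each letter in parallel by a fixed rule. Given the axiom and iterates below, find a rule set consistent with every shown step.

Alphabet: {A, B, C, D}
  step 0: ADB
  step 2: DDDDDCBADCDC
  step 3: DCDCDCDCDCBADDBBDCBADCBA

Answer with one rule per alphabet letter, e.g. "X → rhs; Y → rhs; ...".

  step 2 ⇒ step 3: DDDDDCBADCDC ⇒ DC·DC·DC·DC·DC·BA·DD·BB·DC·BA·DC·BA
    A ↦ BB
    B ↦ DD
    C ↦ BA
    D ↦ DC

A->BB, B->DD, C->BA, D->DC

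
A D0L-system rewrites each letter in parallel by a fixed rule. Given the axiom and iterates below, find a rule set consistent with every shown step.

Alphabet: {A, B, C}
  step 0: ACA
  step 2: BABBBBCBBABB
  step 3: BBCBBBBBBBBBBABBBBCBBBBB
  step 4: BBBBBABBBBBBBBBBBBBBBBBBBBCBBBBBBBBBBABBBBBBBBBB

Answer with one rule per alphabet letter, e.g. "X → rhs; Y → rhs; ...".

A->CB, B->BB, C->BA

  step 3 ⇒ step 4: BBCBBBBBBBBBBABBBBCBBBBB ⇒ BB·BB·BA·BB·BB·BB·BB·BB·BB·BB·BB·BB·BB·CB·BB·BB·BB·BB·BA·BB·BB·BB·BB·BB
    A ↦ CB
    B ↦ BB
    C ↦ BA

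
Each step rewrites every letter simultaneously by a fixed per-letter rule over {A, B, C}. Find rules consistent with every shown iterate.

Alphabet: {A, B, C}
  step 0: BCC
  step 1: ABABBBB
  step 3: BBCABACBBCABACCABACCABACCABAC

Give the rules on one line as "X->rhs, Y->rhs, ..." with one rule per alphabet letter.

  step 0 ⇒ step 1: BCC ⇒ ABA·BB·BB
    B ↦ ABA
    C ↦ BB
    A ↦ C  (constrained at step 1)

A->C, B->ABA, C->BB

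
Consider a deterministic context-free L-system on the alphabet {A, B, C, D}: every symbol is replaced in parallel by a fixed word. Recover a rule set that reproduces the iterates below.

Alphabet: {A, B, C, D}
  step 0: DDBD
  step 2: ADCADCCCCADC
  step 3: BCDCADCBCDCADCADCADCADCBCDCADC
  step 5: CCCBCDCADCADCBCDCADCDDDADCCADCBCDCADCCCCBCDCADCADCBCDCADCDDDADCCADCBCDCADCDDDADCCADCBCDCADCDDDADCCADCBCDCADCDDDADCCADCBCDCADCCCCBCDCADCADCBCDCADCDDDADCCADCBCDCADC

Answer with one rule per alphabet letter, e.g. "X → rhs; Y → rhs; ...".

  step 2 ⇒ step 3: ADCADCCCCADC ⇒ BCD·C·ADC·BCD·C·ADC·ADC·ADC·ADC·BCD·C·ADC
    A ↦ BCD
    C ↦ ADC
    D ↦ C
    B ↦ DDD  (constrained at step 0)

A->BCD, B->DDD, C->ADC, D->C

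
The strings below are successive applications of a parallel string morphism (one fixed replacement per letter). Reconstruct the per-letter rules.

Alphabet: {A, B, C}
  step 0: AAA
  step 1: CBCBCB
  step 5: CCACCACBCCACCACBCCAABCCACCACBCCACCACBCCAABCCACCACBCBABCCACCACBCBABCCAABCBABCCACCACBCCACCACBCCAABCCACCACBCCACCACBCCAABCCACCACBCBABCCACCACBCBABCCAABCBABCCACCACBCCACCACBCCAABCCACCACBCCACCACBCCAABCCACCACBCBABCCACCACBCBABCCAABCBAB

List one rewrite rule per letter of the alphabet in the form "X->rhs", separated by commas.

  step 0 ⇒ step 1: AAA ⇒ CB·CB·CB
    A ↦ CB
    B ↦ AB  (constrained at step 1)
    C ↦ CCA  (constrained at step 1)

A->CB, B->AB, C->CCA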